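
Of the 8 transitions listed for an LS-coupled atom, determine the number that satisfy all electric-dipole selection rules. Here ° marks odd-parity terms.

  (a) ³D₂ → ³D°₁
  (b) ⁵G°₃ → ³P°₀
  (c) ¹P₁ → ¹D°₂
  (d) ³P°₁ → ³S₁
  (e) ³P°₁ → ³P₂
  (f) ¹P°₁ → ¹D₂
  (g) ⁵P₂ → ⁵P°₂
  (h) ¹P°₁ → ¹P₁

7

(a) allowed
(b) forbidden (parity, ΔS, ΔL, ΔJ fail)
(c) allowed
(d) allowed
(e) allowed
(f) allowed
(g) allowed
(h) allowed
Total allowed: 7 of 8.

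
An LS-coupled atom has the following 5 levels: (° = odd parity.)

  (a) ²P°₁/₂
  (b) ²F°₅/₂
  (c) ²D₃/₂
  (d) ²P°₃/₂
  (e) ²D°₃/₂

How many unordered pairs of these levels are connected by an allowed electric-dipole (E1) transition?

(a)–(b): forbidden (parity, ΔL, ΔJ).
(a)–(c): allowed.
(a)–(d): forbidden (parity).
(a)–(e): forbidden (parity).
(b)–(c): allowed.
(b)–(d): forbidden (parity, ΔL).
(b)–(e): forbidden (parity).
(c)–(d): allowed.
(c)–(e): allowed.
(d)–(e): forbidden (parity).
Allowed pairs: 4 of 10.

4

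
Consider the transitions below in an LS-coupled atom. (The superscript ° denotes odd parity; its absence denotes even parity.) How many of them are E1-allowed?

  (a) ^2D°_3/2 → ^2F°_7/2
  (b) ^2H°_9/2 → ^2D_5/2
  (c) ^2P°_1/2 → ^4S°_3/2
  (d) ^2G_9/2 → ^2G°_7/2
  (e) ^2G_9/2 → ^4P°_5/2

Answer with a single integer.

1

(a) forbidden (parity, ΔJ fail)
(b) forbidden (ΔL, ΔJ fail)
(c) forbidden (parity, ΔS fail)
(d) allowed
(e) forbidden (ΔS, ΔL, ΔJ fail)
Total allowed: 1 of 5.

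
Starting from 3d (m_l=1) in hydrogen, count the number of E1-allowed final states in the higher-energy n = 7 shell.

E1 requires Δl = ±1, so l_f ∈ {1, 3}; with 0 ≤ l_f ≤ n_f−1 = 6, the allowed l_f values are {1, 3}.
For l_f = 1: m_f ∈ {m_i−1, m_i, m_i+1} ∩ [−1, 1] = {0, 1} → 2 states.
For l_f = 3: m_f ∈ {m_i−1, m_i, m_i+1} ∩ [−3, 3] = {0, 1, 2} → 3 states.
Total: 5.

5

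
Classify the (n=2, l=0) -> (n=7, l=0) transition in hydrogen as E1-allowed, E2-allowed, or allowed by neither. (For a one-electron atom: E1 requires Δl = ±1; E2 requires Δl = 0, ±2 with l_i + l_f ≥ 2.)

neither

Δl = 0 − 0 = +0; l_i + l_f = 0.
E1 (Δl = ±1): not satisfied.
E2 (Δl = 0,±2, l_i+l_f ≥ 2): not satisfied.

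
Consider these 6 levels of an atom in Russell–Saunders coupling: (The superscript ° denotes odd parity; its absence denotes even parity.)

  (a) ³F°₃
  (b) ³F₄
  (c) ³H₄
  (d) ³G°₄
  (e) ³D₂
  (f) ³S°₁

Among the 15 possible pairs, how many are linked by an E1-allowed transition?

4

(a)–(b): allowed.
(a)–(c): forbidden (ΔL).
(a)–(d): forbidden (parity).
(a)–(e): allowed.
(a)–(f): forbidden (parity, ΔL, ΔJ).
(b)–(c): forbidden (parity, ΔL).
(b)–(d): allowed.
(b)–(e): forbidden (parity, ΔJ).
(b)–(f): forbidden (ΔL, ΔJ).
(c)–(d): allowed.
(c)–(e): forbidden (parity, ΔL, ΔJ).
(c)–(f): forbidden (ΔL, ΔJ).
(d)–(e): forbidden (ΔL, ΔJ).
(d)–(f): forbidden (parity, ΔL, ΔJ).
(e)–(f): forbidden (ΔL).
Allowed pairs: 4 of 15.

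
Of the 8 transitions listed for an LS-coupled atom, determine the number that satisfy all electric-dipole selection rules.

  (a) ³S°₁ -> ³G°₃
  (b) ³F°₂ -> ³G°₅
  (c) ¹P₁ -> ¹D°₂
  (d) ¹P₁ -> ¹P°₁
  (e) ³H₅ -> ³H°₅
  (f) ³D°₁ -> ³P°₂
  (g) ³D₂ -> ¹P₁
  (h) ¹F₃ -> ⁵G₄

3

(a) forbidden (parity, ΔL, ΔJ fail)
(b) forbidden (parity, ΔJ fail)
(c) allowed
(d) allowed
(e) allowed
(f) forbidden (parity fails)
(g) forbidden (parity, ΔS fail)
(h) forbidden (parity, ΔS fail)
Total allowed: 3 of 8.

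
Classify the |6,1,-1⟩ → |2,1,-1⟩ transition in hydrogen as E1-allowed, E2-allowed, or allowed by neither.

E2

Δl = 1 − 1 = +0; l_i + l_f = 2.
Δm_l = +0.
E1 (Δl = ±1, |Δm_l| ≤ 1): not satisfied.
E2 (Δl = 0,±2, l_i+l_f ≥ 2, |Δm_l| ≤ 2): satisfied.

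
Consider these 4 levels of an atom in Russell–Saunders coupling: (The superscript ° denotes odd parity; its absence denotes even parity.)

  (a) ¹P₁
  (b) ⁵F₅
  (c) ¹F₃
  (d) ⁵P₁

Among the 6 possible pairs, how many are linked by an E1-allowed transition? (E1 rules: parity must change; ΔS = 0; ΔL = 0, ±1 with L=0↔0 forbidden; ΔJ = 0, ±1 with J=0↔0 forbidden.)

0

(a)–(b): forbidden (parity, ΔS, ΔL, ΔJ).
(a)–(c): forbidden (parity, ΔL, ΔJ).
(a)–(d): forbidden (parity, ΔS).
(b)–(c): forbidden (parity, ΔS, ΔJ).
(b)–(d): forbidden (parity, ΔL, ΔJ).
(c)–(d): forbidden (parity, ΔS, ΔL, ΔJ).
Allowed pairs: 0 of 6.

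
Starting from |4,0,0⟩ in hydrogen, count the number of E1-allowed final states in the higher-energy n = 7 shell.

E1 requires Δl = ±1, so l_f ∈ {-1, 1}; with 0 ≤ l_f ≤ n_f−1 = 6, the allowed l_f values are {1}.
For l_f = 1: m_f ∈ {m_i−1, m_i, m_i+1} ∩ [−1, 1] = {-1, 0, 1} → 3 states.
Total: 3.

3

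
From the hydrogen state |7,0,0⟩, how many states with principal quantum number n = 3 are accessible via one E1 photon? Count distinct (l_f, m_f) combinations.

3

E1 requires Δl = ±1, so l_f ∈ {-1, 1}; with 0 ≤ l_f ≤ n_f−1 = 2, the allowed l_f values are {1}.
For l_f = 1: m_f ∈ {m_i−1, m_i, m_i+1} ∩ [−1, 1] = {-1, 0, 1} → 3 states.
Total: 3.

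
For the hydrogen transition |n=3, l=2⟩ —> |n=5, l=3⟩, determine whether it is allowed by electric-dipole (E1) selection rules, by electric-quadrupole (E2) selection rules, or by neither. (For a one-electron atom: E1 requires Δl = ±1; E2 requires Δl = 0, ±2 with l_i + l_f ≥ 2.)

E1

Δl = 3 − 2 = +1; l_i + l_f = 5.
E1 (Δl = ±1): satisfied.
E2 (Δl = 0,±2, l_i+l_f ≥ 2): not satisfied.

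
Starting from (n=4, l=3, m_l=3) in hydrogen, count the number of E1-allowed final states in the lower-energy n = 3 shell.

1

E1 requires Δl = ±1, so l_f ∈ {2, 4}; with 0 ≤ l_f ≤ n_f−1 = 2, the allowed l_f values are {2}.
For l_f = 2: m_f ∈ {m_i−1, m_i, m_i+1} ∩ [−2, 2] = {2} → 1 state.
Total: 1.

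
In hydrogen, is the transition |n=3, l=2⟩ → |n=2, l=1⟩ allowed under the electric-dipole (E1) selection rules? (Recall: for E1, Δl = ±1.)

l: 2 → 1 (Δl = -1). Δl = ±1 passes.
All E1 selection rules are satisfied.

allowed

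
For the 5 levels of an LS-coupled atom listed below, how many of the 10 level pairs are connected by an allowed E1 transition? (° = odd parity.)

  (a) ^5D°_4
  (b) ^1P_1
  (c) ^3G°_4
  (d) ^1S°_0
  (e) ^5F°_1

(a)–(b): forbidden (ΔS, ΔJ).
(a)–(c): forbidden (parity, ΔS, ΔL).
(a)–(d): forbidden (parity, ΔS, ΔL, ΔJ).
(a)–(e): forbidden (parity, ΔJ).
(b)–(c): forbidden (ΔS, ΔL, ΔJ).
(b)–(d): allowed.
(b)–(e): forbidden (ΔS, ΔL).
(c)–(d): forbidden (parity, ΔS, ΔL, ΔJ).
(c)–(e): forbidden (parity, ΔS, ΔJ).
(d)–(e): forbidden (parity, ΔS, ΔL).
Allowed pairs: 1 of 10.

1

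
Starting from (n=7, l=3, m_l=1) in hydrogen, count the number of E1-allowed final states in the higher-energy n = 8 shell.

E1 requires Δl = ±1, so l_f ∈ {2, 4}; with 0 ≤ l_f ≤ n_f−1 = 7, the allowed l_f values are {2, 4}.
For l_f = 2: m_f ∈ {m_i−1, m_i, m_i+1} ∩ [−2, 2] = {0, 1, 2} → 3 states.
For l_f = 4: m_f ∈ {m_i−1, m_i, m_i+1} ∩ [−4, 4] = {0, 1, 2} → 3 states.
Total: 6.

6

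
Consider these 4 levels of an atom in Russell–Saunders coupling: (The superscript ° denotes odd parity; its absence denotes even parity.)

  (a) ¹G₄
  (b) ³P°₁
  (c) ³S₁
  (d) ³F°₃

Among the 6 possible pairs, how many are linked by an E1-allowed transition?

1

(a)–(b): forbidden (ΔS, ΔL, ΔJ).
(a)–(c): forbidden (parity, ΔS, ΔL, ΔJ).
(a)–(d): forbidden (ΔS).
(b)–(c): allowed.
(b)–(d): forbidden (parity, ΔL, ΔJ).
(c)–(d): forbidden (ΔL, ΔJ).
Allowed pairs: 1 of 6.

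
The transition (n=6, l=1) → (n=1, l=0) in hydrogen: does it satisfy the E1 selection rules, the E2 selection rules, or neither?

E1

Δl = 0 − 1 = -1; l_i + l_f = 1.
E1 (Δl = ±1): satisfied.
E2 (Δl = 0,±2, l_i+l_f ≥ 2): not satisfied.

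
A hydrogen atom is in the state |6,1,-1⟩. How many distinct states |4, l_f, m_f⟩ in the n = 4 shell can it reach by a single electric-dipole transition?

E1 requires Δl = ±1, so l_f ∈ {0, 2}; with 0 ≤ l_f ≤ n_f−1 = 3, the allowed l_f values are {0, 2}.
For l_f = 0: m_f ∈ {m_i−1, m_i, m_i+1} ∩ [−0, 0] = {0} → 1 state.
For l_f = 2: m_f ∈ {m_i−1, m_i, m_i+1} ∩ [−2, 2] = {-2, -1, 0} → 3 states.
Total: 4.

4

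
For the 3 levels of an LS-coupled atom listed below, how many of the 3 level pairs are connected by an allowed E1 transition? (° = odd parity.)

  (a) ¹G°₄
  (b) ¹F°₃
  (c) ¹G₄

(a)–(b): forbidden (parity).
(a)–(c): allowed.
(b)–(c): allowed.
Allowed pairs: 2 of 3.

2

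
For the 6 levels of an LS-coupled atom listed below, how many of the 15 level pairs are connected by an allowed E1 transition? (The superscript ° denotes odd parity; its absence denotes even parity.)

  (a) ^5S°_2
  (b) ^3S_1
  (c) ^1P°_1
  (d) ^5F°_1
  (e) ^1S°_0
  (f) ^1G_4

(a)–(b): forbidden (ΔS, ΔL).
(a)–(c): forbidden (parity, ΔS).
(a)–(d): forbidden (parity, ΔL).
(a)–(e): forbidden (parity, ΔS, ΔL, ΔJ).
(a)–(f): forbidden (ΔS, ΔL, ΔJ).
(b)–(c): forbidden (ΔS).
(b)–(d): forbidden (ΔS, ΔL).
(b)–(e): forbidden (ΔS, ΔL).
(b)–(f): forbidden (parity, ΔS, ΔL, ΔJ).
(c)–(d): forbidden (parity, ΔS, ΔL).
(c)–(e): forbidden (parity).
(c)–(f): forbidden (ΔL, ΔJ).
(d)–(e): forbidden (parity, ΔS, ΔL).
(d)–(f): forbidden (ΔS, ΔJ).
(e)–(f): forbidden (ΔL, ΔJ).
Allowed pairs: 0 of 15.

0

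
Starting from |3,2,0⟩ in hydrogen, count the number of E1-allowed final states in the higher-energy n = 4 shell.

E1 requires Δl = ±1, so l_f ∈ {1, 3}; with 0 ≤ l_f ≤ n_f−1 = 3, the allowed l_f values are {1, 3}.
For l_f = 1: m_f ∈ {m_i−1, m_i, m_i+1} ∩ [−1, 1] = {-1, 0, 1} → 3 states.
For l_f = 3: m_f ∈ {m_i−1, m_i, m_i+1} ∩ [−3, 3] = {-1, 0, 1} → 3 states.
Total: 6.

6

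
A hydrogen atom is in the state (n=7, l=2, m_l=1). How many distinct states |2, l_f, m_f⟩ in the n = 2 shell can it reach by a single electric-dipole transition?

E1 requires Δl = ±1, so l_f ∈ {1, 3}; with 0 ≤ l_f ≤ n_f−1 = 1, the allowed l_f values are {1}.
For l_f = 1: m_f ∈ {m_i−1, m_i, m_i+1} ∩ [−1, 1] = {0, 1} → 2 states.
Total: 2.

2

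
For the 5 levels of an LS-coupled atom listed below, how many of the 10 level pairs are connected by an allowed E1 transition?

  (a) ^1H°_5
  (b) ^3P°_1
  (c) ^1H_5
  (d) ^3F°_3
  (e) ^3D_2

3

(a)–(b): forbidden (parity, ΔS, ΔL, ΔJ).
(a)–(c): allowed.
(a)–(d): forbidden (parity, ΔS, ΔL, ΔJ).
(a)–(e): forbidden (ΔS, ΔL, ΔJ).
(b)–(c): forbidden (ΔS, ΔL, ΔJ).
(b)–(d): forbidden (parity, ΔL, ΔJ).
(b)–(e): allowed.
(c)–(d): forbidden (ΔS, ΔL, ΔJ).
(c)–(e): forbidden (parity, ΔS, ΔL, ΔJ).
(d)–(e): allowed.
Allowed pairs: 3 of 10.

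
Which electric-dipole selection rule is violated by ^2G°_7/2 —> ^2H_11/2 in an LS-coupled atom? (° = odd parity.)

the ΔJ = 0, ±1 rule

Parity must change: odd → even — passes.
ΔS = 0: S: 1/2 → 1/2 — passes.
ΔL = 0, ±1 (not L=0↔0): L: 4 → 5, ΔL = +1 — passes.
ΔJ = 0, ±1 (not J=0↔0): J: 7/2 → 11/2, ΔJ = +2 — fails.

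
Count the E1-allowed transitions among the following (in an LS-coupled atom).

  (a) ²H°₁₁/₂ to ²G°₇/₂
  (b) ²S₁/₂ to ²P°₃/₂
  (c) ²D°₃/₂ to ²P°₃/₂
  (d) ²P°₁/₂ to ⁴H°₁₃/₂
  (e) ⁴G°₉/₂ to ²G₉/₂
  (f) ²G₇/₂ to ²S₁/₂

(a) forbidden (parity, ΔJ fail)
(b) allowed
(c) forbidden (parity fails)
(d) forbidden (parity, ΔS, ΔL, ΔJ fail)
(e) forbidden (ΔS fails)
(f) forbidden (parity, ΔL, ΔJ fail)
Total allowed: 1 of 6.

1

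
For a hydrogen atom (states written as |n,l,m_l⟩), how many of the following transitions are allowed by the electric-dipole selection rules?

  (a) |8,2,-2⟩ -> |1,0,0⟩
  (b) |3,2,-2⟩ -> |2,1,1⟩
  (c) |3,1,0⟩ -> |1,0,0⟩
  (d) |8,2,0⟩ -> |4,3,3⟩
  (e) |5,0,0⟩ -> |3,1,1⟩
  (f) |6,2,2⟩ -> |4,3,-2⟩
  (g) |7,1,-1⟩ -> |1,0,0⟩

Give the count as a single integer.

(a) forbidden — Δl = -2 (E1 requires Δl = ±1); Δm_l = +2 (E1 requires Δm_l = 0, ±1)
(b) forbidden — Δm_l = +3 (E1 requires Δm_l = 0, ±1)
(c) allowed
(d) forbidden — Δm_l = +3 (E1 requires Δm_l = 0, ±1)
(e) allowed
(f) forbidden — Δm_l = -4 (E1 requires Δm_l = 0, ±1)
(g) allowed
Total allowed: 3 of 7.

3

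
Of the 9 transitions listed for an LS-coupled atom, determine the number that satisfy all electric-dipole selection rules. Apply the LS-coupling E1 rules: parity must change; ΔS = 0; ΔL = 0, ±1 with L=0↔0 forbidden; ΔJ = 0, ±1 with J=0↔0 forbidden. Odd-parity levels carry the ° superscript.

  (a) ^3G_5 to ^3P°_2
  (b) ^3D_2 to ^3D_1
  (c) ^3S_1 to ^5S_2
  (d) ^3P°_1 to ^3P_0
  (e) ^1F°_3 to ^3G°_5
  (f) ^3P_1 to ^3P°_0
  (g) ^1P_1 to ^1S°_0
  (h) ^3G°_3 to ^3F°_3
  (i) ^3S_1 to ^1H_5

(a) forbidden (ΔL, ΔJ fail)
(b) forbidden (parity fails)
(c) forbidden (parity, ΔS, ΔL fail)
(d) allowed
(e) forbidden (parity, ΔS, ΔJ fail)
(f) allowed
(g) allowed
(h) forbidden (parity fails)
(i) forbidden (parity, ΔS, ΔL, ΔJ fail)
Total allowed: 3 of 9.

3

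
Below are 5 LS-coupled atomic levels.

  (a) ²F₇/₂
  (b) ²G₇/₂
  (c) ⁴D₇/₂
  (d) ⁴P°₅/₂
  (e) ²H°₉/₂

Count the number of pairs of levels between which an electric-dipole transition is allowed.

(a)–(b): forbidden (parity).
(a)–(c): forbidden (parity, ΔS).
(a)–(d): forbidden (ΔS, ΔL).
(a)–(e): forbidden (ΔL).
(b)–(c): forbidden (parity, ΔS, ΔL).
(b)–(d): forbidden (ΔS, ΔL).
(b)–(e): allowed.
(c)–(d): allowed.
(c)–(e): forbidden (ΔS, ΔL).
(d)–(e): forbidden (parity, ΔS, ΔL, ΔJ).
Allowed pairs: 2 of 10.

2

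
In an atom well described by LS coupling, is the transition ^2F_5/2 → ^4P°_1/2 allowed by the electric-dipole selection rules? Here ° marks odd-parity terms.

forbidden

Parity must change: even → odd — ok.
ΔS = 0: S: 1/2 → 3/2 — fails.
ΔL = 0, ±1 (not L=0↔0): L: 3 → 1, ΔL = -2 — fails.
ΔJ = 0, ±1 (not J=0↔0): J: 5/2 → 1/2, ΔJ = -2 — fails.
Rule(s) violated: ΔS, ΔL, ΔJ.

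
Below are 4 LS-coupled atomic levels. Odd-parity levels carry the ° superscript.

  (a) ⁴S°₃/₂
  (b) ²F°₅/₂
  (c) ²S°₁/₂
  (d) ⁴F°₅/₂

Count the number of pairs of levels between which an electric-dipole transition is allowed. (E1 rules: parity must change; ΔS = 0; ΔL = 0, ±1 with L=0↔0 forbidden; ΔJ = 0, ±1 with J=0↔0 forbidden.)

0

(a)–(b): forbidden (parity, ΔS, ΔL).
(a)–(c): forbidden (parity, ΔS, ΔL).
(a)–(d): forbidden (parity, ΔL).
(b)–(c): forbidden (parity, ΔL, ΔJ).
(b)–(d): forbidden (parity, ΔS).
(c)–(d): forbidden (parity, ΔS, ΔL, ΔJ).
Allowed pairs: 0 of 6.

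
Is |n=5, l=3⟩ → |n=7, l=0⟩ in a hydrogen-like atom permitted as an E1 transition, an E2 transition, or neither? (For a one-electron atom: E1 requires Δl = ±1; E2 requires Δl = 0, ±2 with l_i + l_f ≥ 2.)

neither

Δl = 0 − 3 = -3; l_i + l_f = 3.
E1 (Δl = ±1): not satisfied.
E2 (Δl = 0,±2, l_i+l_f ≥ 2): not satisfied.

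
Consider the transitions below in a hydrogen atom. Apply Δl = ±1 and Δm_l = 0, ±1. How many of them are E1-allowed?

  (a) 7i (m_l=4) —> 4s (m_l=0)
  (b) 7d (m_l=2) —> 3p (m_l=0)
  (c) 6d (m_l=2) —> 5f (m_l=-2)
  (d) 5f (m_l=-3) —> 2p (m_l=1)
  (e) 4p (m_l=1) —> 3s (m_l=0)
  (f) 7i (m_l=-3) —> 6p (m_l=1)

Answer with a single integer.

1

(a) forbidden — Δl = -6 (E1 requires Δl = ±1); Δm_l = -4 (E1 requires Δm_l = 0, ±1)
(b) forbidden — Δm_l = -2 (E1 requires Δm_l = 0, ±1)
(c) forbidden — Δm_l = -4 (E1 requires Δm_l = 0, ±1)
(d) forbidden — Δl = -2 (E1 requires Δl = ±1); Δm_l = +4 (E1 requires Δm_l = 0, ±1)
(e) allowed
(f) forbidden — Δl = -5 (E1 requires Δl = ±1); Δm_l = +4 (E1 requires Δm_l = 0, ±1)
Total allowed: 1 of 6.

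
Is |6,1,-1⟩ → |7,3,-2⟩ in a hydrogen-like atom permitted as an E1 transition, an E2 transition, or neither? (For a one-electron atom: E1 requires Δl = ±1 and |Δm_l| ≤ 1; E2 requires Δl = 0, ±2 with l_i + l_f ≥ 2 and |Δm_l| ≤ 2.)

Δl = 3 − 1 = +2; l_i + l_f = 4.
Δm_l = -1.
E1 (Δl = ±1, |Δm_l| ≤ 1): not satisfied.
E2 (Δl = 0,±2, l_i+l_f ≥ 2, |Δm_l| ≤ 2): satisfied.

E2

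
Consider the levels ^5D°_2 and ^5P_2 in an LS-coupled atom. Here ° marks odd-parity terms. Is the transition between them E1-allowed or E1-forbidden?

allowed

Reading off the term symbols: S 2→2, L 2→1, J 2→2, parity odd→even.
ΔL = 0, ±1 (not L=0↔0): L: 2 → 1, ΔL = -1 — ok.
ΔS = 0: S: 2 → 2 — ok.
ΔJ = 0, ±1 (not J=0↔0): J: 2 → 2, ΔJ = +0 — ok.
Parity must change: odd → even — ok.
All four E1 rules are satisfied.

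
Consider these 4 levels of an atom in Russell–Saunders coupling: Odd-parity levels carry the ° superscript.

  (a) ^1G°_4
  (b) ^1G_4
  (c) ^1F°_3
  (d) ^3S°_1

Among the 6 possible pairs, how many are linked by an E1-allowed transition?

(a)–(b): allowed.
(a)–(c): forbidden (parity).
(a)–(d): forbidden (parity, ΔS, ΔL, ΔJ).
(b)–(c): allowed.
(b)–(d): forbidden (ΔS, ΔL, ΔJ).
(c)–(d): forbidden (parity, ΔS, ΔL, ΔJ).
Allowed pairs: 2 of 6.

2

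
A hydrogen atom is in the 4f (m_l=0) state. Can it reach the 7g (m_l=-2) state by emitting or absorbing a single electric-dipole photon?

forbidden

Initial l = 3, final l = 4, so Δl = +1. E1 requires Δl = ±1: satisfied.
Δm_l = -2 − (0) = -2. E1 requires Δm_l = 0, ±1: violated.
The transition is electric-dipole forbidden.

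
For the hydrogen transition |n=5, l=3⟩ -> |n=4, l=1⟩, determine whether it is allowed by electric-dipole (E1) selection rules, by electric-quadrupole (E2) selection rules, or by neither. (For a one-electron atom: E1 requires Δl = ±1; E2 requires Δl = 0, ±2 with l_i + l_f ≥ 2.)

Δl = 1 − 3 = -2; l_i + l_f = 4.
E1 (Δl = ±1): not satisfied.
E2 (Δl = 0,±2, l_i+l_f ≥ 2): satisfied.

E2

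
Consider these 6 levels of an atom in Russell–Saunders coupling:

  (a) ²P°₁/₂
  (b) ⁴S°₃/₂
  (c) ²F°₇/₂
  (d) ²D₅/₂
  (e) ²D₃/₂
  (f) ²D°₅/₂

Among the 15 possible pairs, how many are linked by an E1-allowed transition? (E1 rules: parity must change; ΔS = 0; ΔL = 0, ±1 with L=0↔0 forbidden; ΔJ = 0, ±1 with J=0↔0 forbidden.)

4

(a)–(b): forbidden (parity, ΔS).
(a)–(c): forbidden (parity, ΔL, ΔJ).
(a)–(d): forbidden (ΔJ).
(a)–(e): allowed.
(a)–(f): forbidden (parity, ΔJ).
(b)–(c): forbidden (parity, ΔS, ΔL, ΔJ).
(b)–(d): forbidden (ΔS, ΔL).
(b)–(e): forbidden (ΔS, ΔL).
(b)–(f): forbidden (parity, ΔS, ΔL).
(c)–(d): allowed.
(c)–(e): forbidden (ΔJ).
(c)–(f): forbidden (parity).
(d)–(e): forbidden (parity).
(d)–(f): allowed.
(e)–(f): allowed.
Allowed pairs: 4 of 15.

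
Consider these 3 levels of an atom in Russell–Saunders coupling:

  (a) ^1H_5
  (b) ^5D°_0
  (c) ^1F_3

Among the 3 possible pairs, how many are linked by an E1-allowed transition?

0

(a)–(b): forbidden (ΔS, ΔL, ΔJ).
(a)–(c): forbidden (parity, ΔL, ΔJ).
(b)–(c): forbidden (ΔS, ΔJ).
Allowed pairs: 0 of 3.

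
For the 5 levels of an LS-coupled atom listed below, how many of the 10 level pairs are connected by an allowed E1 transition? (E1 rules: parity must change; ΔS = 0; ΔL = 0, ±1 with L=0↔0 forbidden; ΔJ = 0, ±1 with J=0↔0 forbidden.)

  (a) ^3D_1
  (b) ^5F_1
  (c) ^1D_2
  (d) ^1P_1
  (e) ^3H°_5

(a)–(b): forbidden (parity, ΔS).
(a)–(c): forbidden (parity, ΔS).
(a)–(d): forbidden (parity, ΔS).
(a)–(e): forbidden (ΔL, ΔJ).
(b)–(c): forbidden (parity, ΔS).
(b)–(d): forbidden (parity, ΔS, ΔL).
(b)–(e): forbidden (ΔS, ΔL, ΔJ).
(c)–(d): forbidden (parity).
(c)–(e): forbidden (ΔS, ΔL, ΔJ).
(d)–(e): forbidden (ΔS, ΔL, ΔJ).
Allowed pairs: 0 of 10.

0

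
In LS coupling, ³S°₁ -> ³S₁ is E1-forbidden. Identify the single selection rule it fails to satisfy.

Initial level: S=1, L=0, J=1, parity odd. Final level: S=1, L=0, J=1, parity even.
Parity must change: odd → even — satisfied.
ΔS = 0: S: 1 → 1 — satisfied.
ΔL = 0, ±1 (not L=0↔0): L: 0 → 0, ΔL = +0 — violated.
ΔJ = 0, ±1 (not J=0↔0): J: 1 → 1, ΔJ = +0 — satisfied.

the L=0 ↔ L=0 exclusion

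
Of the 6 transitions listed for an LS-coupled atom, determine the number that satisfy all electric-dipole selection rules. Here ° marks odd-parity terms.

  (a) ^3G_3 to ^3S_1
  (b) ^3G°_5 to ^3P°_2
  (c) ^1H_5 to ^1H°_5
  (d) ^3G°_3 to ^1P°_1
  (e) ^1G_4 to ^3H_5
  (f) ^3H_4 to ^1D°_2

1

(a) forbidden (parity, ΔL, ΔJ fail)
(b) forbidden (parity, ΔL, ΔJ fail)
(c) allowed
(d) forbidden (parity, ΔS, ΔL, ΔJ fail)
(e) forbidden (parity, ΔS fail)
(f) forbidden (ΔS, ΔL, ΔJ fail)
Total allowed: 1 of 6.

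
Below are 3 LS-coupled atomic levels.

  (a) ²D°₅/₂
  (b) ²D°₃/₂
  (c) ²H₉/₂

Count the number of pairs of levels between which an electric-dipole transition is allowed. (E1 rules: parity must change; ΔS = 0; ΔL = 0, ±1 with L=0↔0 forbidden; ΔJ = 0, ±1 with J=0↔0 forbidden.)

0

(a)–(b): forbidden (parity).
(a)–(c): forbidden (ΔL, ΔJ).
(b)–(c): forbidden (ΔL, ΔJ).
Allowed pairs: 0 of 3.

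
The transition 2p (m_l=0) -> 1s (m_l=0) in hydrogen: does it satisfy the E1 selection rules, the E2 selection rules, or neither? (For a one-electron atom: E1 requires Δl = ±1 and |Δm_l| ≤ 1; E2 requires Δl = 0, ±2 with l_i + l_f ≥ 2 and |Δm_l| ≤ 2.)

E1

Δl = 0 − 1 = -1; l_i + l_f = 1.
Δm_l = +0.
E1 (Δl = ±1, |Δm_l| ≤ 1): satisfied.
E2 (Δl = 0,±2, l_i+l_f ≥ 2, |Δm_l| ≤ 2): not satisfied.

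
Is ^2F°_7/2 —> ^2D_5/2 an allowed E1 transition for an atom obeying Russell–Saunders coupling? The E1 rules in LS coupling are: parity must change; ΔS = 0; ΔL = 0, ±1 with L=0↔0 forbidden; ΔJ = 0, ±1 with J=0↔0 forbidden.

allowed

Reading off the term symbols: S 1/2→1/2, L 3→2, J 7/2→5/2, parity odd→even.
Parity must change: odd → even — ok.
ΔS = 0: S: 1/2 → 1/2 — ok.
ΔL = 0, ±1 (not L=0↔0): L: 3 → 2, ΔL = -1 — ok.
ΔJ = 0, ±1 (not J=0↔0): J: 7/2 → 5/2, ΔJ = -1 — ok.
All four E1 rules are satisfied.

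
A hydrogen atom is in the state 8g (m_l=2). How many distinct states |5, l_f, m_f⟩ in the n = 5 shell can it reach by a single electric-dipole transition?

E1 requires Δl = ±1, so l_f ∈ {3, 5}; with 0 ≤ l_f ≤ n_f−1 = 4, the allowed l_f values are {3}.
For l_f = 3: m_f ∈ {m_i−1, m_i, m_i+1} ∩ [−3, 3] = {1, 2, 3} → 3 states.
Total: 3.

3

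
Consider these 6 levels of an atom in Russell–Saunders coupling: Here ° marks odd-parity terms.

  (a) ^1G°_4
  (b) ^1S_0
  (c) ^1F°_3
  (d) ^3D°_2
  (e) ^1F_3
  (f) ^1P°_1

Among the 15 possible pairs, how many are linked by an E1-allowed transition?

(a)–(b): forbidden (ΔL, ΔJ).
(a)–(c): forbidden (parity).
(a)–(d): forbidden (parity, ΔS, ΔL, ΔJ).
(a)–(e): allowed.
(a)–(f): forbidden (parity, ΔL, ΔJ).
(b)–(c): forbidden (ΔL, ΔJ).
(b)–(d): forbidden (ΔS, ΔL, ΔJ).
(b)–(e): forbidden (parity, ΔL, ΔJ).
(b)–(f): allowed.
(c)–(d): forbidden (parity, ΔS).
(c)–(e): allowed.
(c)–(f): forbidden (parity, ΔL, ΔJ).
(d)–(e): forbidden (ΔS).
(d)–(f): forbidden (parity, ΔS).
(e)–(f): forbidden (ΔL, ΔJ).
Allowed pairs: 3 of 15.

3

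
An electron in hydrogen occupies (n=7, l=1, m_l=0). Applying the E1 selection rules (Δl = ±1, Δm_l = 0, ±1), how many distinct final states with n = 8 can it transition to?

4

E1 requires Δl = ±1, so l_f ∈ {0, 2}; with 0 ≤ l_f ≤ n_f−1 = 7, the allowed l_f values are {0, 2}.
For l_f = 0: m_f ∈ {m_i−1, m_i, m_i+1} ∩ [−0, 0] = {0} → 1 state.
For l_f = 2: m_f ∈ {m_i−1, m_i, m_i+1} ∩ [−2, 2] = {-1, 0, 1} → 3 states.
Total: 4.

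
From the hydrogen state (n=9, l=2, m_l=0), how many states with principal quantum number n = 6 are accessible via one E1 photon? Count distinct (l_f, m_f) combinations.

6

E1 requires Δl = ±1, so l_f ∈ {1, 3}; with 0 ≤ l_f ≤ n_f−1 = 5, the allowed l_f values are {1, 3}.
For l_f = 1: m_f ∈ {m_i−1, m_i, m_i+1} ∩ [−1, 1] = {-1, 0, 1} → 3 states.
For l_f = 3: m_f ∈ {m_i−1, m_i, m_i+1} ∩ [−3, 3] = {-1, 0, 1} → 3 states.
Total: 6.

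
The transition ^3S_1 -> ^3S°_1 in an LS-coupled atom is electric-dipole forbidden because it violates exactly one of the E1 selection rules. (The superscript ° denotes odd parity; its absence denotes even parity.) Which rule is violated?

Initial level: S=1, L=0, J=1, parity even. Final level: S=1, L=0, J=1, parity odd.
ΔS = 0: S: 1 → 1 — ✓.
Parity must change: even → odd — ✓.
ΔJ = 0, ±1 (not J=0↔0): J: 1 → 1, ΔJ = +0 — ✓.
ΔL = 0, ±1 (not L=0↔0): L: 0 → 0, ΔL = +0 — ✗.

the L=0 ↔ L=0 exclusion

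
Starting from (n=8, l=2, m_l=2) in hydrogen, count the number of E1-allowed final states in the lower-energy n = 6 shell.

E1 requires Δl = ±1, so l_f ∈ {1, 3}; with 0 ≤ l_f ≤ n_f−1 = 5, the allowed l_f values are {1, 3}.
For l_f = 1: m_f ∈ {m_i−1, m_i, m_i+1} ∩ [−1, 1] = {1} → 1 state.
For l_f = 3: m_f ∈ {m_i−1, m_i, m_i+1} ∩ [−3, 3] = {1, 2, 3} → 3 states.
Total: 4.

4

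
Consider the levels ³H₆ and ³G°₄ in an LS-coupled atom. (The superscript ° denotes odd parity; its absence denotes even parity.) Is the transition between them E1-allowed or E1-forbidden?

forbidden

Reading off the term symbols: S 1→1, L 5→4, J 6→4, parity even→odd.
Parity must change: even → odd — ✓.
ΔS = 0: S: 1 → 1 — ✓.
ΔL = 0, ±1 (not L=0↔0): L: 5 → 4, ΔL = -1 — ✓.
ΔJ = 0, ±1 (not J=0↔0): J: 6 → 4, ΔJ = -2 — ✗.
Rule(s) violated: ΔJ.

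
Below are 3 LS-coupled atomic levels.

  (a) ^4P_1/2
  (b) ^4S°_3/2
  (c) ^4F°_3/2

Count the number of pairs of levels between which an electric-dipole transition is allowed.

(a)–(b): allowed.
(a)–(c): forbidden (ΔL).
(b)–(c): forbidden (parity, ΔL).
Allowed pairs: 1 of 3.

1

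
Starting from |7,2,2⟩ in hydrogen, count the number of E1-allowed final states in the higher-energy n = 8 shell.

E1 requires Δl = ±1, so l_f ∈ {1, 3}; with 0 ≤ l_f ≤ n_f−1 = 7, the allowed l_f values are {1, 3}.
For l_f = 1: m_f ∈ {m_i−1, m_i, m_i+1} ∩ [−1, 1] = {1} → 1 state.
For l_f = 3: m_f ∈ {m_i−1, m_i, m_i+1} ∩ [−3, 3] = {1, 2, 3} → 3 states.
Total: 4.

4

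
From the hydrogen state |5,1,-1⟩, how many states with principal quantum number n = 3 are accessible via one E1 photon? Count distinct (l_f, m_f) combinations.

E1 requires Δl = ±1, so l_f ∈ {0, 2}; with 0 ≤ l_f ≤ n_f−1 = 2, the allowed l_f values are {0, 2}.
For l_f = 0: m_f ∈ {m_i−1, m_i, m_i+1} ∩ [−0, 0] = {0} → 1 state.
For l_f = 2: m_f ∈ {m_i−1, m_i, m_i+1} ∩ [−2, 2] = {-2, -1, 0} → 3 states.
Total: 4.

4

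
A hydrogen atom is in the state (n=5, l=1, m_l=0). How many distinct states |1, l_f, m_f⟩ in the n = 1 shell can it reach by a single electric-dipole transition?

E1 requires Δl = ±1, so l_f ∈ {0, 2}; with 0 ≤ l_f ≤ n_f−1 = 0, the allowed l_f values are {0}.
For l_f = 0: m_f ∈ {m_i−1, m_i, m_i+1} ∩ [−0, 0] = {0} → 1 state.
Total: 1.

1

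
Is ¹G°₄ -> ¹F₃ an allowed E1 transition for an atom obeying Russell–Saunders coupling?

allowed

Reading off the term symbols: S 0→0, L 4→3, J 4→3, parity odd→even.
Parity must change: odd → even — satisfied.
ΔS = 0: S: 0 → 0 — satisfied.
ΔJ = 0, ±1 (not J=0↔0): J: 4 → 3, ΔJ = -1 — satisfied.
ΔL = 0, ±1 (not L=0↔0): L: 4 → 3, ΔL = -1 — satisfied.
All four E1 rules are satisfied.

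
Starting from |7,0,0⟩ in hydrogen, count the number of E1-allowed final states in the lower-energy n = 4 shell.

3

E1 requires Δl = ±1, so l_f ∈ {-1, 1}; with 0 ≤ l_f ≤ n_f−1 = 3, the allowed l_f values are {1}.
For l_f = 1: m_f ∈ {m_i−1, m_i, m_i+1} ∩ [−1, 1] = {-1, 0, 1} → 3 states.
Total: 3.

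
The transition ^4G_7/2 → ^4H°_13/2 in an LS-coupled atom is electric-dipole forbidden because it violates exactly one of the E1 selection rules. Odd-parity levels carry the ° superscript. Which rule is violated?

the ΔJ = 0, ±1 rule

Initial level: S=3/2, L=4, J=7/2, parity even. Final level: S=3/2, L=5, J=13/2, parity odd.
Parity must change: even → odd — satisfied.
ΔS = 0: S: 3/2 → 3/2 — satisfied.
ΔL = 0, ±1 (not L=0↔0): L: 4 → 5, ΔL = +1 — satisfied.
ΔJ = 0, ±1 (not J=0↔0): J: 7/2 → 13/2, ΔJ = +3 — violated.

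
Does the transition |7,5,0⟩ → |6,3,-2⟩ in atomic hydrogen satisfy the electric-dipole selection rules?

Δl = 3 − 5 = -2; the E1 rule Δl = ±1 is fails.
Δm_l = -2 − (0) = -2. E1 requires Δm_l = 0, ±1: fails.
The transition is electric-dipole forbidden.

forbidden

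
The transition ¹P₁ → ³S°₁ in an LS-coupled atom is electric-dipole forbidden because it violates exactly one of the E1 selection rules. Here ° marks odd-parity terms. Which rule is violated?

the ΔS = 0 rule

Initial level: S=0, L=1, J=1, parity even. Final level: S=1, L=0, J=1, parity odd.
Parity must change: even → odd — satisfied.
ΔS = 0: S: 0 → 1 — violated.
ΔL = 0, ±1 (not L=0↔0): L: 1 → 0, ΔL = -1 — satisfied.
ΔJ = 0, ±1 (not J=0↔0): J: 1 → 1, ΔJ = +0 — satisfied.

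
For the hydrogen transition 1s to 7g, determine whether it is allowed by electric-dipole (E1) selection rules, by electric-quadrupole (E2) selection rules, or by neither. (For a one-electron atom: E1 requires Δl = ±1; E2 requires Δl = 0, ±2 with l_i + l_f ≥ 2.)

neither

Δl = 4 − 0 = +4; l_i + l_f = 4.
E1 (Δl = ±1): not satisfied.
E2 (Δl = 0,±2, l_i+l_f ≥ 2): not satisfied.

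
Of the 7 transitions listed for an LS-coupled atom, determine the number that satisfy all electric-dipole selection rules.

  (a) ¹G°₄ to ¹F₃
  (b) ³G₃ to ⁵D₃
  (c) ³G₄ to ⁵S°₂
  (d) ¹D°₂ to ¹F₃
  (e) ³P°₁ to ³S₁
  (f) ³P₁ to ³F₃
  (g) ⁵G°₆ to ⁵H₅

(a) allowed
(b) forbidden (parity, ΔS, ΔL fail)
(c) forbidden (ΔS, ΔL, ΔJ fail)
(d) allowed
(e) allowed
(f) forbidden (parity, ΔL, ΔJ fail)
(g) allowed
Total allowed: 4 of 7.

4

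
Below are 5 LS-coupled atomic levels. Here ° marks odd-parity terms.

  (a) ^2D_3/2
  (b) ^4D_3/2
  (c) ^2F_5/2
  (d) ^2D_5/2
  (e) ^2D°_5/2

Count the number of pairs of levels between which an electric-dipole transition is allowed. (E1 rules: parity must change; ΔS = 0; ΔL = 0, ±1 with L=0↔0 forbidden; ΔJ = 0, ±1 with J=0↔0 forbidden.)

3

(a)–(b): forbidden (parity, ΔS).
(a)–(c): forbidden (parity).
(a)–(d): forbidden (parity).
(a)–(e): allowed.
(b)–(c): forbidden (parity, ΔS).
(b)–(d): forbidden (parity, ΔS).
(b)–(e): forbidden (ΔS).
(c)–(d): forbidden (parity).
(c)–(e): allowed.
(d)–(e): allowed.
Allowed pairs: 3 of 10.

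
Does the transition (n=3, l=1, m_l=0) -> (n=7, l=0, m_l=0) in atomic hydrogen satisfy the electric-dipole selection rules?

allowed

Δl = 0 − 1 = -1; the E1 rule Δl = ±1 is satisfied.
m_l: 0 → 0 (Δm_l = +0). |Δm_l| ≤ 1 satisfied.
All E1 selection rules are satisfied.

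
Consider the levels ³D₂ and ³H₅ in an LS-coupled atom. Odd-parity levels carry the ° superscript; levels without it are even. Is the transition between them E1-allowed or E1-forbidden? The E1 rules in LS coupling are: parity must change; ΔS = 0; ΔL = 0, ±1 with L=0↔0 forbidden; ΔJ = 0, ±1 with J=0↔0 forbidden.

Parity must change: even → even — fails.
ΔS = 0: S: 1 → 1 — ok.
ΔL = 0, ±1 (not L=0↔0): L: 2 → 5, ΔL = +3 — fails.
ΔJ = 0, ±1 (not J=0↔0): J: 2 → 5, ΔJ = +3 — fails.
Rule(s) violated: parity, ΔL, ΔJ.

forbidden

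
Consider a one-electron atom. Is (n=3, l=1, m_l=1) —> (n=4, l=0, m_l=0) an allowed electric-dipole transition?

allowed

l: 1 → 0 (Δl = -1). Δl = ±1 ok.
Δm_l = 0 − (1) = -1. E1 requires Δm_l = 0, ±1: ok.
All E1 selection rules are satisfied.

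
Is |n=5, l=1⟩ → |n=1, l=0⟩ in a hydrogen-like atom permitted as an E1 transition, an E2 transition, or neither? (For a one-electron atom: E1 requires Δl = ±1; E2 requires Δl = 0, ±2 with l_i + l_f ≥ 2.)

Δl = 0 − 1 = -1; l_i + l_f = 1.
E1 (Δl = ±1): satisfied.
E2 (Δl = 0,±2, l_i+l_f ≥ 2): not satisfied.

E1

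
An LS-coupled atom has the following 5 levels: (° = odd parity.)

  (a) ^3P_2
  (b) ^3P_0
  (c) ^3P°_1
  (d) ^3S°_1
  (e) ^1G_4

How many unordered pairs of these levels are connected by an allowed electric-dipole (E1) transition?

4

(a)–(b): forbidden (parity, ΔJ).
(a)–(c): allowed.
(a)–(d): allowed.
(a)–(e): forbidden (parity, ΔS, ΔL, ΔJ).
(b)–(c): allowed.
(b)–(d): allowed.
(b)–(e): forbidden (parity, ΔS, ΔL, ΔJ).
(c)–(d): forbidden (parity).
(c)–(e): forbidden (ΔS, ΔL, ΔJ).
(d)–(e): forbidden (ΔS, ΔL, ΔJ).
Allowed pairs: 4 of 10.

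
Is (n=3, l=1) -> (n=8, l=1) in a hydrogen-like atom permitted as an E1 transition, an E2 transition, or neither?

E2

Δl = 1 − 1 = +0; l_i + l_f = 2.
E1 (Δl = ±1): not satisfied.
E2 (Δl = 0,±2, l_i+l_f ≥ 2): satisfied.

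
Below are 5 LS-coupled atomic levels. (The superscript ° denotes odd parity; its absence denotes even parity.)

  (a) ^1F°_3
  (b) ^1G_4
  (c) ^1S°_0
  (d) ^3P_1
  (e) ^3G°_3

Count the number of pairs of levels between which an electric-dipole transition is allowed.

1

(a)–(b): allowed.
(a)–(c): forbidden (parity, ΔL, ΔJ).
(a)–(d): forbidden (ΔS, ΔL, ΔJ).
(a)–(e): forbidden (parity, ΔS).
(b)–(c): forbidden (ΔL, ΔJ).
(b)–(d): forbidden (parity, ΔS, ΔL, ΔJ).
(b)–(e): forbidden (ΔS).
(c)–(d): forbidden (ΔS).
(c)–(e): forbidden (parity, ΔS, ΔL, ΔJ).
(d)–(e): forbidden (ΔL, ΔJ).
Allowed pairs: 1 of 10.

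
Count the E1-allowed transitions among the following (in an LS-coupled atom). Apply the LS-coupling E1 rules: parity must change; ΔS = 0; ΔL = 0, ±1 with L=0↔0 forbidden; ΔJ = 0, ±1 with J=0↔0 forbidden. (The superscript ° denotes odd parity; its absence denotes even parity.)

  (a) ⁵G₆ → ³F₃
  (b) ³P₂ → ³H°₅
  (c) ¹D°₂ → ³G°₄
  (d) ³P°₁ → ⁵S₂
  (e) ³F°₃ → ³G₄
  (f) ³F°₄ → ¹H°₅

(a) forbidden (parity, ΔS, ΔJ fail)
(b) forbidden (ΔL, ΔJ fail)
(c) forbidden (parity, ΔS, ΔL, ΔJ fail)
(d) forbidden (ΔS fails)
(e) allowed
(f) forbidden (parity, ΔS, ΔL fail)
Total allowed: 1 of 6.

1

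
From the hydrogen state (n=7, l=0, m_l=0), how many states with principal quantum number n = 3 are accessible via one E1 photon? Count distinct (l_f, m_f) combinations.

3

E1 requires Δl = ±1, so l_f ∈ {-1, 1}; with 0 ≤ l_f ≤ n_f−1 = 2, the allowed l_f values are {1}.
For l_f = 1: m_f ∈ {m_i−1, m_i, m_i+1} ∩ [−1, 1] = {-1, 0, 1} → 3 states.
Total: 3.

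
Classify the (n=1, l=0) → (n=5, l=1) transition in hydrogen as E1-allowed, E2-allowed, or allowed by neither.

E1

Δl = 1 − 0 = +1; l_i + l_f = 1.
E1 (Δl = ±1): satisfied.
E2 (Δl = 0,±2, l_i+l_f ≥ 2): not satisfied.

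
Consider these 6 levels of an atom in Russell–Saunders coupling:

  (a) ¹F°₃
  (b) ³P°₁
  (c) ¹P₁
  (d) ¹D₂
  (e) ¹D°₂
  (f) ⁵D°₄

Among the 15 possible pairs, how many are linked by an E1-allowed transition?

(a)–(b): forbidden (parity, ΔS, ΔL, ΔJ).
(a)–(c): forbidden (ΔL, ΔJ).
(a)–(d): allowed.
(a)–(e): forbidden (parity).
(a)–(f): forbidden (parity, ΔS).
(b)–(c): forbidden (ΔS).
(b)–(d): forbidden (ΔS).
(b)–(e): forbidden (parity, ΔS).
(b)–(f): forbidden (parity, ΔS, ΔJ).
(c)–(d): forbidden (parity).
(c)–(e): allowed.
(c)–(f): forbidden (ΔS, ΔJ).
(d)–(e): allowed.
(d)–(f): forbidden (ΔS, ΔJ).
(e)–(f): forbidden (parity, ΔS, ΔJ).
Allowed pairs: 3 of 15.

3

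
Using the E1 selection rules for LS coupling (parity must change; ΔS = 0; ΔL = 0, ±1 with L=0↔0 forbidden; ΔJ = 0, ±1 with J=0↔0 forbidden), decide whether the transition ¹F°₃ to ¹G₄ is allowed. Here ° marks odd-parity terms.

Initial level: S=0, L=3, J=3, parity odd. Final level: S=0, L=4, J=4, parity even.
Parity must change: odd → even — satisfied.
ΔS = 0: S: 0 → 0 — satisfied.
ΔL = 0, ±1 (not L=0↔0): L: 3 → 4, ΔL = +1 — satisfied.
ΔJ = 0, ±1 (not J=0↔0): J: 3 → 4, ΔJ = +1 — satisfied.
All four E1 rules are satisfied.

allowed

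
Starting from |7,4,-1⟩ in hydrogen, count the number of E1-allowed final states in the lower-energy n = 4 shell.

E1 requires Δl = ±1, so l_f ∈ {3, 5}; with 0 ≤ l_f ≤ n_f−1 = 3, the allowed l_f values are {3}.
For l_f = 3: m_f ∈ {m_i−1, m_i, m_i+1} ∩ [−3, 3] = {-2, -1, 0} → 3 states.
Total: 3.

3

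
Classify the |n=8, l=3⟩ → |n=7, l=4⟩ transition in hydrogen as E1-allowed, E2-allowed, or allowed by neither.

Δl = 4 − 3 = +1; l_i + l_f = 7.
E1 (Δl = ±1): satisfied.
E2 (Δl = 0,±2, l_i+l_f ≥ 2): not satisfied.

E1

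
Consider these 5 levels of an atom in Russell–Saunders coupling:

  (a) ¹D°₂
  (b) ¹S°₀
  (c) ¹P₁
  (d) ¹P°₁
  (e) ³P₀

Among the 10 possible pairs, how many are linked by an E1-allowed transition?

3

(a)–(b): forbidden (parity, ΔL, ΔJ).
(a)–(c): allowed.
(a)–(d): forbidden (parity).
(a)–(e): forbidden (ΔS, ΔJ).
(b)–(c): allowed.
(b)–(d): forbidden (parity).
(b)–(e): forbidden (ΔS, ΔJ).
(c)–(d): allowed.
(c)–(e): forbidden (parity, ΔS).
(d)–(e): forbidden (ΔS).
Allowed pairs: 3 of 10.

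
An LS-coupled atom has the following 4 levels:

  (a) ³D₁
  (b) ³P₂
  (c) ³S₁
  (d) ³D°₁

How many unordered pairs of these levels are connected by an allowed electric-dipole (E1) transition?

(a)–(b): forbidden (parity).
(a)–(c): forbidden (parity, ΔL).
(a)–(d): allowed.
(b)–(c): forbidden (parity).
(b)–(d): allowed.
(c)–(d): forbidden (ΔL).
Allowed pairs: 2 of 6.

2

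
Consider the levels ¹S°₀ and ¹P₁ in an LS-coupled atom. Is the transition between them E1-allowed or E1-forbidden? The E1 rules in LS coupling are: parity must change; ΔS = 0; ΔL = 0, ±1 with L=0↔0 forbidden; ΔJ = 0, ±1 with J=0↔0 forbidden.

Parity must change: odd → even — passes.
ΔS = 0: S: 0 → 0 — passes.
ΔL = 0, ±1 (not L=0↔0): L: 0 → 1, ΔL = +1 — passes.
ΔJ = 0, ±1 (not J=0↔0): J: 0 → 1, ΔJ = +1 — passes.
All four E1 rules are satisfied.

allowed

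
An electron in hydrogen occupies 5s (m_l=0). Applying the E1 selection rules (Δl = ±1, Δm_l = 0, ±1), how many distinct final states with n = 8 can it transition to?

3

E1 requires Δl = ±1, so l_f ∈ {-1, 1}; with 0 ≤ l_f ≤ n_f−1 = 7, the allowed l_f values are {1}.
For l_f = 1: m_f ∈ {m_i−1, m_i, m_i+1} ∩ [−1, 1] = {-1, 0, 1} → 3 states.
Total: 3.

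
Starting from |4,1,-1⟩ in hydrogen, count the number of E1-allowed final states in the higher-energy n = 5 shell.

4

E1 requires Δl = ±1, so l_f ∈ {0, 2}; with 0 ≤ l_f ≤ n_f−1 = 4, the allowed l_f values are {0, 2}.
For l_f = 0: m_f ∈ {m_i−1, m_i, m_i+1} ∩ [−0, 0] = {0} → 1 state.
For l_f = 2: m_f ∈ {m_i−1, m_i, m_i+1} ∩ [−2, 2] = {-2, -1, 0} → 3 states.
Total: 4.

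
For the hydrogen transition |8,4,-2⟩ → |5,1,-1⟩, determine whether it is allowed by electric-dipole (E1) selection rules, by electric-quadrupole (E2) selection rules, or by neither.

neither

Δl = 1 − 4 = -3; l_i + l_f = 5.
Δm_l = +1.
E1 (Δl = ±1, |Δm_l| ≤ 1): not satisfied.
E2 (Δl = 0,±2, l_i+l_f ≥ 2, |Δm_l| ≤ 2): not satisfied.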